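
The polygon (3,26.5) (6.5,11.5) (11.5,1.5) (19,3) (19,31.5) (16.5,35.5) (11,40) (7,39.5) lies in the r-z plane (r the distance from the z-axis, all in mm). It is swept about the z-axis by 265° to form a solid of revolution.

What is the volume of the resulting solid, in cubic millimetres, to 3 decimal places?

Profile (r,z), 8 vertices: (3,26.5) (6.5,11.5) (11.5,1.5) (19,3) (19,31.5) (16.5,35.5) (11,40) (7,39.5)
edge 0: (3,26.5)→(6.5,11.5)  cross = 3·11.5 − 6.5·26.5 = -137.7500; (r_i+r_j)·cross = 9.5·-137.7500 = -1308.6250
edge 1: (6.5,11.5)→(11.5,1.5)  cross = 6.5·1.5 − 11.5·11.5 = -122.5000; (r_i+r_j)·cross = 18·-122.5000 = -2205.0000
edge 2: (11.5,1.5)→(19,3)  cross = 11.5·3 − 19·1.5 = 6.0000; (r_i+r_j)·cross = 30.5·6.0000 = 183.0000
edge 3: (19,3)→(19,31.5)  cross = 19·31.5 − 19·3 = 541.5000; (r_i+r_j)·cross = 38·541.5000 = 20577.0000
edge 4: (19,31.5)→(16.5,35.5)  cross = 19·35.5 − 16.5·31.5 = 154.7500; (r_i+r_j)·cross = 35.5·154.7500 = 5493.6250
edge 5: (16.5,35.5)→(11,40)  cross = 16.5·40 − 11·35.5 = 269.5000; (r_i+r_j)·cross = 27.5·269.5000 = 7411.2500
edge 6: (11,40)→(7,39.5)  cross = 11·39.5 − 7·40 = 154.5000; (r_i+r_j)·cross = 18·154.5000 = 2781.0000
edge 7: (7,39.5)→(3,26.5)  cross = 7·26.5 − 3·39.5 = 67.0000; (r_i+r_j)·cross = 10·67.0000 = 670.0000
Σcross = 933.0000 → A = |Σcross|/2 = 466.5000 mm²
Σ(r_i+r_j)·cross = 33602.2500 → first moment M = |Σ|/6 = 5600.3750
R_c = M/A = 5600.3750/466.5000 = 12.0051 mm
θ = 265° = 4.625123 rad
V = θ·R_c·A = 4.625123·12.0051·466.5000 = 25902.421 mm³

Volume = 25902.421 mm³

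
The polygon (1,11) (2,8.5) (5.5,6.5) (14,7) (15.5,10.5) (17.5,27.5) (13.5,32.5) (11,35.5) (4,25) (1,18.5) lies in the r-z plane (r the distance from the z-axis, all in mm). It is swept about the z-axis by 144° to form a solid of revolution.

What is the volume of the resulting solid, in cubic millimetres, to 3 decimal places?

Profile (r,z), 10 vertices: (1,11) (2,8.5) (5.5,6.5) (14,7) (15.5,10.5) (17.5,27.5) (13.5,32.5) (11,35.5) (4,25) (1,18.5)
edge 0: (1,11)→(2,8.5)  cross = 1·8.5 − 2·11 = -13.5000; (r_i+r_j)·cross = 3·-13.5000 = -40.5000
edge 1: (2,8.5)→(5.5,6.5)  cross = 2·6.5 − 5.5·8.5 = -33.7500; (r_i+r_j)·cross = 7.5·-33.7500 = -253.1250
edge 2: (5.5,6.5)→(14,7)  cross = 5.5·7 − 14·6.5 = -52.5000; (r_i+r_j)·cross = 19.5·-52.5000 = -1023.7500
edge 3: (14,7)→(15.5,10.5)  cross = 14·10.5 − 15.5·7 = 38.5000; (r_i+r_j)·cross = 29.5·38.5000 = 1135.7500
edge 4: (15.5,10.5)→(17.5,27.5)  cross = 15.5·27.5 − 17.5·10.5 = 242.5000; (r_i+r_j)·cross = 33·242.5000 = 8002.5000
edge 5: (17.5,27.5)→(13.5,32.5)  cross = 17.5·32.5 − 13.5·27.5 = 197.5000; (r_i+r_j)·cross = 31·197.5000 = 6122.5000
edge 6: (13.5,32.5)→(11,35.5)  cross = 13.5·35.5 − 11·32.5 = 121.7500; (r_i+r_j)·cross = 24.5·121.7500 = 2982.8750
edge 7: (11,35.5)→(4,25)  cross = 11·25 − 4·35.5 = 133.0000; (r_i+r_j)·cross = 15·133.0000 = 1995.0000
edge 8: (4,25)→(1,18.5)  cross = 4·18.5 − 1·25 = 49.0000; (r_i+r_j)·cross = 5·49.0000 = 245.0000
edge 9: (1,18.5)→(1,11)  cross = 1·11 − 1·18.5 = -7.5000; (r_i+r_j)·cross = 2·-7.5000 = -15.0000
Σcross = 675.0000 → A = |Σcross|/2 = 337.5000 mm²
Σ(r_i+r_j)·cross = 19151.2500 → first moment M = |Σ|/6 = 3191.8750
R_c = M/A = 3191.8750/337.5000 = 9.4574 mm
θ = 144° = 2.513274 rad
V = θ·R_c·A = 2.513274·9.4574·337.5000 = 8022.057 mm³

Volume = 8022.057 mm³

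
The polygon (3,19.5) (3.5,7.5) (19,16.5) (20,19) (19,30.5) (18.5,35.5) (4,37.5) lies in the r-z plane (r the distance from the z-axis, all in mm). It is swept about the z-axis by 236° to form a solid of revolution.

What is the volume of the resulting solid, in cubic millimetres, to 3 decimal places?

Volume = 17178.194 mm³

Profile (r,z), 7 vertices: (3,19.5) (3.5,7.5) (19,16.5) (20,19) (19,30.5) (18.5,35.5) (4,37.5)
edge 0: (3,19.5)→(3.5,7.5)  cross = 3·7.5 − 3.5·19.5 = -45.7500; (r_i+r_j)·cross = 6.5·-45.7500 = -297.3750
edge 1: (3.5,7.5)→(19,16.5)  cross = 3.5·16.5 − 19·7.5 = -84.7500; (r_i+r_j)·cross = 22.5·-84.7500 = -1906.8750
edge 2: (19,16.5)→(20,19)  cross = 19·19 − 20·16.5 = 31.0000; (r_i+r_j)·cross = 39·31.0000 = 1209.0000
edge 3: (20,19)→(19,30.5)  cross = 20·30.5 − 19·19 = 249.0000; (r_i+r_j)·cross = 39·249.0000 = 9711.0000
edge 4: (19,30.5)→(18.5,35.5)  cross = 19·35.5 − 18.5·30.5 = 110.2500; (r_i+r_j)·cross = 37.5·110.2500 = 4134.3750
edge 5: (18.5,35.5)→(4,37.5)  cross = 18.5·37.5 − 4·35.5 = 551.7500; (r_i+r_j)·cross = 22.5·551.7500 = 12414.3750
edge 6: (4,37.5)→(3,19.5)  cross = 4·19.5 − 3·37.5 = -34.5000; (r_i+r_j)·cross = 7·-34.5000 = -241.5000
Σcross = 777.0000 → A = |Σcross|/2 = 388.5000 mm²
Σ(r_i+r_j)·cross = 25023.0000 → first moment M = |Σ|/6 = 4170.5000
R_c = M/A = 4170.5000/388.5000 = 10.7349 mm
θ = 236° = 4.118977 rad
V = θ·R_c·A = 4.118977·10.7349·388.5000 = 17178.194 mm³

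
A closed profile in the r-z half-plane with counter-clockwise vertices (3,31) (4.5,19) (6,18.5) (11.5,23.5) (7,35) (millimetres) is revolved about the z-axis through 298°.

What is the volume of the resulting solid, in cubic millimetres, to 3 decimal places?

Volume = 2882.916 mm³

Profile (r,z), 5 vertices: (3,31) (4.5,19) (6,18.5) (11.5,23.5) (7,35)
edge 0: (3,31)→(4.5,19)  cross = 3·19 − 4.5·31 = -82.5000; (r_i+r_j)·cross = 7.5·-82.5000 = -618.7500
edge 1: (4.5,19)→(6,18.5)  cross = 4.5·18.5 − 6·19 = -30.7500; (r_i+r_j)·cross = 10.5·-30.7500 = -322.8750
edge 2: (6,18.5)→(11.5,23.5)  cross = 6·23.5 − 11.5·18.5 = -71.7500; (r_i+r_j)·cross = 17.5·-71.7500 = -1255.6250
edge 3: (11.5,23.5)→(7,35)  cross = 11.5·35 − 7·23.5 = 238.0000; (r_i+r_j)·cross = 18.5·238.0000 = 4403.0000
edge 4: (7,35)→(3,31)  cross = 7·31 − 3·35 = 112.0000; (r_i+r_j)·cross = 10·112.0000 = 1120.0000
Σcross = 165.0000 → A = |Σcross|/2 = 82.5000 mm²
Σ(r_i+r_j)·cross = 3325.7500 → first moment M = |Σ|/6 = 554.2917
R_c = M/A = 554.2917/82.5000 = 6.7187 mm
θ = 298° = 5.201081 rad
V = θ·R_c·A = 5.201081·6.7187·82.5000 = 2882.916 mm³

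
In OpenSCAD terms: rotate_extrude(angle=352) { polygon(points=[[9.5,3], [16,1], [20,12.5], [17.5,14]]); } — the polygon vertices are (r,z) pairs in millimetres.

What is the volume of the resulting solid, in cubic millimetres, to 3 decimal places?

Profile (r,z), 4 vertices: (9.5,3) (16,1) (20,12.5) (17.5,14)
edge 0: (9.5,3)→(16,1)  cross = 9.5·1 − 16·3 = -38.5000; (r_i+r_j)·cross = 25.5·-38.5000 = -981.7500
edge 1: (16,1)→(20,12.5)  cross = 16·12.5 − 20·1 = 180.0000; (r_i+r_j)·cross = 36·180.0000 = 6480.0000
edge 2: (20,12.5)→(17.5,14)  cross = 20·14 − 17.5·12.5 = 61.2500; (r_i+r_j)·cross = 37.5·61.2500 = 2296.8750
edge 3: (17.5,14)→(9.5,3)  cross = 17.5·3 − 9.5·14 = -80.5000; (r_i+r_j)·cross = 27·-80.5000 = -2173.5000
Σcross = 122.2500 → A = |Σcross|/2 = 61.1250 mm²
Σ(r_i+r_j)·cross = 5621.6250 → first moment M = |Σ|/6 = 936.9375
R_c = M/A = 936.9375/61.1250 = 15.3282 mm
θ = 352° = 6.143559 rad
V = θ·R_c·A = 6.143559·15.3282·61.1250 = 5756.131 mm³

Volume = 5756.131 mm³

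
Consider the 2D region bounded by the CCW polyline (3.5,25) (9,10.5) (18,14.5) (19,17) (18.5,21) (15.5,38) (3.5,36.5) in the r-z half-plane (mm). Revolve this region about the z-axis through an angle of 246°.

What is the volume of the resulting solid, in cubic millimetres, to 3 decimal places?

Volume = 15127.556 mm³

Profile (r,z), 7 vertices: (3.5,25) (9,10.5) (18,14.5) (19,17) (18.5,21) (15.5,38) (3.5,36.5)
edge 0: (3.5,25)→(9,10.5)  cross = 3.5·10.5 − 9·25 = -188.2500; (r_i+r_j)·cross = 12.5·-188.2500 = -2353.1250
edge 1: (9,10.5)→(18,14.5)  cross = 9·14.5 − 18·10.5 = -58.5000; (r_i+r_j)·cross = 27·-58.5000 = -1579.5000
edge 2: (18,14.5)→(19,17)  cross = 18·17 − 19·14.5 = 30.5000; (r_i+r_j)·cross = 37·30.5000 = 1128.5000
edge 3: (19,17)→(18.5,21)  cross = 19·21 − 18.5·17 = 84.5000; (r_i+r_j)·cross = 37.5·84.5000 = 3168.7500
edge 4: (18.5,21)→(15.5,38)  cross = 18.5·38 − 15.5·21 = 377.5000; (r_i+r_j)·cross = 34·377.5000 = 12835.0000
edge 5: (15.5,38)→(3.5,36.5)  cross = 15.5·36.5 − 3.5·38 = 432.7500; (r_i+r_j)·cross = 19·432.7500 = 8222.2500
edge 6: (3.5,36.5)→(3.5,25)  cross = 3.5·25 − 3.5·36.5 = -40.2500; (r_i+r_j)·cross = 7·-40.2500 = -281.7500
Σcross = 638.2500 → A = |Σcross|/2 = 319.1250 mm²
Σ(r_i+r_j)·cross = 21140.1250 → first moment M = |Σ|/6 = 3523.3542
R_c = M/A = 3523.3542/319.1250 = 11.0407 mm
θ = 246° = 4.293510 rad
V = θ·R_c·A = 4.293510·11.0407·319.1250 = 15127.556 mm³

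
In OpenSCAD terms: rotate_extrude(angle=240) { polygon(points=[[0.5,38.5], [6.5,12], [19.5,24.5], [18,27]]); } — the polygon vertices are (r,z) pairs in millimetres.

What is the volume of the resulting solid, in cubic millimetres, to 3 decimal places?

Volume = 8463.974 mm³

Profile (r,z), 4 vertices: (0.5,38.5) (6.5,12) (19.5,24.5) (18,27)
edge 0: (0.5,38.5)→(6.5,12)  cross = 0.5·12 − 6.5·38.5 = -244.2500; (r_i+r_j)·cross = 7·-244.2500 = -1709.7500
edge 1: (6.5,12)→(19.5,24.5)  cross = 6.5·24.5 − 19.5·12 = -74.7500; (r_i+r_j)·cross = 26·-74.7500 = -1943.5000
edge 2: (19.5,24.5)→(18,27)  cross = 19.5·27 − 18·24.5 = 85.5000; (r_i+r_j)·cross = 37.5·85.5000 = 3206.2500
edge 3: (18,27)→(0.5,38.5)  cross = 18·38.5 − 0.5·27 = 679.5000; (r_i+r_j)·cross = 18.5·679.5000 = 12570.7500
Σcross = 446.0000 → A = |Σcross|/2 = 223.0000 mm²
Σ(r_i+r_j)·cross = 12123.7500 → first moment M = |Σ|/6 = 2020.6250
R_c = M/A = 2020.6250/223.0000 = 9.0611 mm
θ = 240° = 4.188790 rad
V = θ·R_c·A = 4.188790·9.0611·223.0000 = 8463.974 mm³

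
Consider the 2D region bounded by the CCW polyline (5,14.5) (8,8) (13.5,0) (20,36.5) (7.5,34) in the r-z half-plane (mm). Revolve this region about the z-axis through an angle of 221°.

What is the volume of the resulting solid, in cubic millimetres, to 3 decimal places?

Profile (r,z), 5 vertices: (5,14.5) (8,8) (13.5,0) (20,36.5) (7.5,34)
edge 0: (5,14.5)→(8,8)  cross = 5·8 − 8·14.5 = -76.0000; (r_i+r_j)·cross = 13·-76.0000 = -988.0000
edge 1: (8,8)→(13.5,0)  cross = 8·0 − 13.5·8 = -108.0000; (r_i+r_j)·cross = 21.5·-108.0000 = -2322.0000
edge 2: (13.5,0)→(20,36.5)  cross = 13.5·36.5 − 20·0 = 492.7500; (r_i+r_j)·cross = 33.5·492.7500 = 16507.1250
edge 3: (20,36.5)→(7.5,34)  cross = 20·34 − 7.5·36.5 = 406.2500; (r_i+r_j)·cross = 27.5·406.2500 = 11171.8750
edge 4: (7.5,34)→(5,14.5)  cross = 7.5·14.5 − 5·34 = -61.2500; (r_i+r_j)·cross = 12.5·-61.2500 = -765.6250
Σcross = 653.7500 → A = |Σcross|/2 = 326.8750 mm²
Σ(r_i+r_j)·cross = 23603.3750 → first moment M = |Σ|/6 = 3933.8958
R_c = M/A = 3933.8958/326.8750 = 12.0349 mm
θ = 221° = 3.857178 rad
V = θ·R_c·A = 3.857178·12.0349·326.8750 = 15173.735 mm³

Volume = 15173.735 mm³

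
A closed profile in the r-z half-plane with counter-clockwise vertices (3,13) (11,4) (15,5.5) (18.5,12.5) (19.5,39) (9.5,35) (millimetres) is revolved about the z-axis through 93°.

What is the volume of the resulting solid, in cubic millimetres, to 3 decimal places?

Profile (r,z), 6 vertices: (3,13) (11,4) (15,5.5) (18.5,12.5) (19.5,39) (9.5,35)
edge 0: (3,13)→(11,4)  cross = 3·4 − 11·13 = -131.0000; (r_i+r_j)·cross = 14·-131.0000 = -1834.0000
edge 1: (11,4)→(15,5.5)  cross = 11·5.5 − 15·4 = 0.5000; (r_i+r_j)·cross = 26·0.5000 = 13.0000
edge 2: (15,5.5)→(18.5,12.5)  cross = 15·12.5 − 18.5·5.5 = 85.7500; (r_i+r_j)·cross = 33.5·85.7500 = 2872.6250
edge 3: (18.5,12.5)→(19.5,39)  cross = 18.5·39 − 19.5·12.5 = 477.7500; (r_i+r_j)·cross = 38·477.7500 = 18154.5000
edge 4: (19.5,39)→(9.5,35)  cross = 19.5·35 − 9.5·39 = 312.0000; (r_i+r_j)·cross = 29·312.0000 = 9048.0000
edge 5: (9.5,35)→(3,13)  cross = 9.5·13 − 3·35 = 18.5000; (r_i+r_j)·cross = 12.5·18.5000 = 231.2500
Σcross = 763.5000 → A = |Σcross|/2 = 381.7500 mm²
Σ(r_i+r_j)·cross = 28485.3750 → first moment M = |Σ|/6 = 4747.5625
R_c = M/A = 4747.5625/381.7500 = 12.4363 mm
θ = 93° = 1.623156 rad
V = θ·R_c·A = 1.623156·12.4363·381.7500 = 7706.036 mm³

Volume = 7706.036 mm³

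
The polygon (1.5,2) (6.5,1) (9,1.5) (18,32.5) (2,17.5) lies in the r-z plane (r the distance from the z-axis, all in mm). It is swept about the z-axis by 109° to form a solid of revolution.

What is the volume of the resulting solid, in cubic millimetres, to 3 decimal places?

Profile (r,z), 5 vertices: (1.5,2) (6.5,1) (9,1.5) (18,32.5) (2,17.5)
edge 0: (1.5,2)→(6.5,1)  cross = 1.5·1 − 6.5·2 = -11.5000; (r_i+r_j)·cross = 8·-11.5000 = -92.0000
edge 1: (6.5,1)→(9,1.5)  cross = 6.5·1.5 − 9·1 = 0.7500; (r_i+r_j)·cross = 15.5·0.7500 = 11.6250
edge 2: (9,1.5)→(18,32.5)  cross = 9·32.5 − 18·1.5 = 265.5000; (r_i+r_j)·cross = 27·265.5000 = 7168.5000
edge 3: (18,32.5)→(2,17.5)  cross = 18·17.5 − 2·32.5 = 250.0000; (r_i+r_j)·cross = 20·250.0000 = 5000.0000
edge 4: (2,17.5)→(1.5,2)  cross = 2·2 − 1.5·17.5 = -22.2500; (r_i+r_j)·cross = 3.5·-22.2500 = -77.8750
Σcross = 482.5000 → A = |Σcross|/2 = 241.2500 mm²
Σ(r_i+r_j)·cross = 12010.2500 → first moment M = |Σ|/6 = 2001.7083
R_c = M/A = 2001.7083/241.2500 = 8.2972 mm
θ = 109° = 1.902409 rad
V = θ·R_c·A = 1.902409·8.2972·241.2500 = 3808.068 mm³

Volume = 3808.068 mm³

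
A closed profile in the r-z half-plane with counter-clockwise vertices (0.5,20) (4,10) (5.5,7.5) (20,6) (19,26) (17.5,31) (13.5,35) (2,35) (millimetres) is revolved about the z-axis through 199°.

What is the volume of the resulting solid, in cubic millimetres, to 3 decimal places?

Volume = 17062.410 mm³

Profile (r,z), 8 vertices: (0.5,20) (4,10) (5.5,7.5) (20,6) (19,26) (17.5,31) (13.5,35) (2,35)
edge 0: (0.5,20)→(4,10)  cross = 0.5·10 − 4·20 = -75.0000; (r_i+r_j)·cross = 4.5·-75.0000 = -337.5000
edge 1: (4,10)→(5.5,7.5)  cross = 4·7.5 − 5.5·10 = -25.0000; (r_i+r_j)·cross = 9.5·-25.0000 = -237.5000
edge 2: (5.5,7.5)→(20,6)  cross = 5.5·6 − 20·7.5 = -117.0000; (r_i+r_j)·cross = 25.5·-117.0000 = -2983.5000
edge 3: (20,6)→(19,26)  cross = 20·26 − 19·6 = 406.0000; (r_i+r_j)·cross = 39·406.0000 = 15834.0000
edge 4: (19,26)→(17.5,31)  cross = 19·31 − 17.5·26 = 134.0000; (r_i+r_j)·cross = 36.5·134.0000 = 4891.0000
edge 5: (17.5,31)→(13.5,35)  cross = 17.5·35 − 13.5·31 = 194.0000; (r_i+r_j)·cross = 31·194.0000 = 6014.0000
edge 6: (13.5,35)→(2,35)  cross = 13.5·35 − 2·35 = 402.5000; (r_i+r_j)·cross = 15.5·402.5000 = 6238.7500
edge 7: (2,35)→(0.5,20)  cross = 2·20 − 0.5·35 = 22.5000; (r_i+r_j)·cross = 2.5·22.5000 = 56.2500
Σcross = 942.0000 → A = |Σcross|/2 = 471.0000 mm²
Σ(r_i+r_j)·cross = 29475.5000 → first moment M = |Σ|/6 = 4912.5833
R_c = M/A = 4912.5833/471.0000 = 10.4301 mm
θ = 199° = 3.473205 rad
V = θ·R_c·A = 3.473205·10.4301·471.0000 = 17062.410 mm³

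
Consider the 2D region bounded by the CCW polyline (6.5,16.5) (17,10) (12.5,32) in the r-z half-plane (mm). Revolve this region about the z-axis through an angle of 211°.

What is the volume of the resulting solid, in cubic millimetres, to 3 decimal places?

Profile (r,z), 3 vertices: (6.5,16.5) (17,10) (12.5,32)
edge 0: (6.5,16.5)→(17,10)  cross = 6.5·10 − 17·16.5 = -215.5000; (r_i+r_j)·cross = 23.5·-215.5000 = -5064.2500
edge 1: (17,10)→(12.5,32)  cross = 17·32 − 12.5·10 = 419.0000; (r_i+r_j)·cross = 29.5·419.0000 = 12360.5000
edge 2: (12.5,32)→(6.5,16.5)  cross = 12.5·16.5 − 6.5·32 = -1.7500; (r_i+r_j)·cross = 19·-1.7500 = -33.2500
Σcross = 201.7500 → A = |Σcross|/2 = 100.8750 mm²
Σ(r_i+r_j)·cross = 7263.0000 → first moment M = |Σ|/6 = 1210.5000
R_c = M/A = 1210.5000/100.8750 = 12.0000 mm
θ = 211° = 3.682645 rad
V = θ·R_c·A = 3.682645·12.0000·100.8750 = 4457.841 mm³

Volume = 4457.841 mm³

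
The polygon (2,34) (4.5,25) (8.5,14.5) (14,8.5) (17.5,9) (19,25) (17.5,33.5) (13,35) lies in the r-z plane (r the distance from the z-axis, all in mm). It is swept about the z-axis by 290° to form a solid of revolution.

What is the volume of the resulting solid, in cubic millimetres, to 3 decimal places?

Profile (r,z), 8 vertices: (2,34) (4.5,25) (8.5,14.5) (14,8.5) (17.5,9) (19,25) (17.5,33.5) (13,35)
edge 0: (2,34)→(4.5,25)  cross = 2·25 − 4.5·34 = -103.0000; (r_i+r_j)·cross = 6.5·-103.0000 = -669.5000
edge 1: (4.5,25)→(8.5,14.5)  cross = 4.5·14.5 − 8.5·25 = -147.2500; (r_i+r_j)·cross = 13·-147.2500 = -1914.2500
edge 2: (8.5,14.5)→(14,8.5)  cross = 8.5·8.5 − 14·14.5 = -130.7500; (r_i+r_j)·cross = 22.5·-130.7500 = -2941.8750
edge 3: (14,8.5)→(17.5,9)  cross = 14·9 − 17.5·8.5 = -22.7500; (r_i+r_j)·cross = 31.5·-22.7500 = -716.6250
edge 4: (17.5,9)→(19,25)  cross = 17.5·25 − 19·9 = 266.5000; (r_i+r_j)·cross = 36.5·266.5000 = 9727.2500
edge 5: (19,25)→(17.5,33.5)  cross = 19·33.5 − 17.5·25 = 199.0000; (r_i+r_j)·cross = 36.5·199.0000 = 7263.5000
edge 6: (17.5,33.5)→(13,35)  cross = 17.5·35 − 13·33.5 = 177.0000; (r_i+r_j)·cross = 30.5·177.0000 = 5398.5000
edge 7: (13,35)→(2,34)  cross = 13·34 − 2·35 = 372.0000; (r_i+r_j)·cross = 15·372.0000 = 5580.0000
Σcross = 610.7500 → A = |Σcross|/2 = 305.3750 mm²
Σ(r_i+r_j)·cross = 21727.0000 → first moment M = |Σ|/6 = 3621.1667
R_c = M/A = 3621.1667/305.3750 = 11.8581 mm
θ = 290° = 5.061455 rad
V = θ·R_c·A = 5.061455·11.8581·305.3750 = 18328.372 mm³

Volume = 18328.372 mm³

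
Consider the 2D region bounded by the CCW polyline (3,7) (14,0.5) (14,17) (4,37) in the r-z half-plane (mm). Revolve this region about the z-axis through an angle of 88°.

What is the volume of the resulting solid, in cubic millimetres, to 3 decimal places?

Profile (r,z), 4 vertices: (3,7) (14,0.5) (14,17) (4,37)
edge 0: (3,7)→(14,0.5)  cross = 3·0.5 − 14·7 = -96.5000; (r_i+r_j)·cross = 17·-96.5000 = -1640.5000
edge 1: (14,0.5)→(14,17)  cross = 14·17 − 14·0.5 = 231.0000; (r_i+r_j)·cross = 28·231.0000 = 6468.0000
edge 2: (14,17)→(4,37)  cross = 14·37 − 4·17 = 450.0000; (r_i+r_j)·cross = 18·450.0000 = 8100.0000
edge 3: (4,37)→(3,7)  cross = 4·7 − 3·37 = -83.0000; (r_i+r_j)·cross = 7·-83.0000 = -581.0000
Σcross = 501.5000 → A = |Σcross|/2 = 250.7500 mm²
Σ(r_i+r_j)·cross = 12346.5000 → first moment M = |Σ|/6 = 2057.7500
R_c = M/A = 2057.7500/250.7500 = 8.2064 mm
θ = 88° = 1.535890 rad
V = θ·R_c·A = 1.535890·8.2064·250.7500 = 3160.477 mm³

Volume = 3160.477 mm³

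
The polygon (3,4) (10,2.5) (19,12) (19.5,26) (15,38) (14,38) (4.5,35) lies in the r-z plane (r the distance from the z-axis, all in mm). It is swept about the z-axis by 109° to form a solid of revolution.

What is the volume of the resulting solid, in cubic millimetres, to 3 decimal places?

Volume = 9559.763 mm³

Profile (r,z), 7 vertices: (3,4) (10,2.5) (19,12) (19.5,26) (15,38) (14,38) (4.5,35)
edge 0: (3,4)→(10,2.5)  cross = 3·2.5 − 10·4 = -32.5000; (r_i+r_j)·cross = 13·-32.5000 = -422.5000
edge 1: (10,2.5)→(19,12)  cross = 10·12 − 19·2.5 = 72.5000; (r_i+r_j)·cross = 29·72.5000 = 2102.5000
edge 2: (19,12)→(19.5,26)  cross = 19·26 − 19.5·12 = 260.0000; (r_i+r_j)·cross = 38.5·260.0000 = 10010.0000
edge 3: (19.5,26)→(15,38)  cross = 19.5·38 − 15·26 = 351.0000; (r_i+r_j)·cross = 34.5·351.0000 = 12109.5000
edge 4: (15,38)→(14,38)  cross = 15·38 − 14·38 = 38.0000; (r_i+r_j)·cross = 29·38.0000 = 1102.0000
edge 5: (14,38)→(4.5,35)  cross = 14·35 − 4.5·38 = 319.0000; (r_i+r_j)·cross = 18.5·319.0000 = 5901.5000
edge 6: (4.5,35)→(3,4)  cross = 4.5·4 − 3·35 = -87.0000; (r_i+r_j)·cross = 7.5·-87.0000 = -652.5000
Σcross = 921.0000 → A = |Σcross|/2 = 460.5000 mm²
Σ(r_i+r_j)·cross = 30150.5000 → first moment M = |Σ|/6 = 5025.0833
R_c = M/A = 5025.0833/460.5000 = 10.9122 mm
θ = 109° = 1.902409 rad
V = θ·R_c·A = 1.902409·10.9122·460.5000 = 9559.763 mm³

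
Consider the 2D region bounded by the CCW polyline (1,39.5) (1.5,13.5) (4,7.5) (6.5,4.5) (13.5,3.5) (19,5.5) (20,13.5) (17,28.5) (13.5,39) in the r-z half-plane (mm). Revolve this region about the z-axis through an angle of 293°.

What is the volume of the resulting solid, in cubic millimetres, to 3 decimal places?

Volume = 27942.523 mm³

Profile (r,z), 9 vertices: (1,39.5) (1.5,13.5) (4,7.5) (6.5,4.5) (13.5,3.5) (19,5.5) (20,13.5) (17,28.5) (13.5,39)
edge 0: (1,39.5)→(1.5,13.5)  cross = 1·13.5 − 1.5·39.5 = -45.7500; (r_i+r_j)·cross = 2.5·-45.7500 = -114.3750
edge 1: (1.5,13.5)→(4,7.5)  cross = 1.5·7.5 − 4·13.5 = -42.7500; (r_i+r_j)·cross = 5.5·-42.7500 = -235.1250
edge 2: (4,7.5)→(6.5,4.5)  cross = 4·4.5 − 6.5·7.5 = -30.7500; (r_i+r_j)·cross = 10.5·-30.7500 = -322.8750
edge 3: (6.5,4.5)→(13.5,3.5)  cross = 6.5·3.5 − 13.5·4.5 = -38.0000; (r_i+r_j)·cross = 20·-38.0000 = -760.0000
edge 4: (13.5,3.5)→(19,5.5)  cross = 13.5·5.5 − 19·3.5 = 7.7500; (r_i+r_j)·cross = 32.5·7.7500 = 251.8750
edge 5: (19,5.5)→(20,13.5)  cross = 19·13.5 − 20·5.5 = 146.5000; (r_i+r_j)·cross = 39·146.5000 = 5713.5000
edge 6: (20,13.5)→(17,28.5)  cross = 20·28.5 − 17·13.5 = 340.5000; (r_i+r_j)·cross = 37·340.5000 = 12598.5000
edge 7: (17,28.5)→(13.5,39)  cross = 17·39 − 13.5·28.5 = 278.2500; (r_i+r_j)·cross = 30.5·278.2500 = 8486.6250
edge 8: (13.5,39)→(1,39.5)  cross = 13.5·39.5 − 1·39 = 494.2500; (r_i+r_j)·cross = 14.5·494.2500 = 7166.6250
Σcross = 1110.0000 → A = |Σcross|/2 = 555.0000 mm²
Σ(r_i+r_j)·cross = 32784.7500 → first moment M = |Σ|/6 = 5464.1250
R_c = M/A = 5464.1250/555.0000 = 9.8453 mm
θ = 293° = 5.113815 rad
V = θ·R_c·A = 5.113815·9.8453·555.0000 = 27942.523 mm³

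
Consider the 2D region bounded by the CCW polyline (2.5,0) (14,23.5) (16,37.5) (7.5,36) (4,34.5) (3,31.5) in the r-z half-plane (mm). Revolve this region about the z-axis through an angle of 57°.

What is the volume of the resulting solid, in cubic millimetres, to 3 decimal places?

Volume = 2223.462 mm³

Profile (r,z), 6 vertices: (2.5,0) (14,23.5) (16,37.5) (7.5,36) (4,34.5) (3,31.5)
edge 0: (2.5,0)→(14,23.5)  cross = 2.5·23.5 − 14·0 = 58.7500; (r_i+r_j)·cross = 16.5·58.7500 = 969.3750
edge 1: (14,23.5)→(16,37.5)  cross = 14·37.5 − 16·23.5 = 149.0000; (r_i+r_j)·cross = 30·149.0000 = 4470.0000
edge 2: (16,37.5)→(7.5,36)  cross = 16·36 − 7.5·37.5 = 294.7500; (r_i+r_j)·cross = 23.5·294.7500 = 6926.6250
edge 3: (7.5,36)→(4,34.5)  cross = 7.5·34.5 − 4·36 = 114.7500; (r_i+r_j)·cross = 11.5·114.7500 = 1319.6250
edge 4: (4,34.5)→(3,31.5)  cross = 4·31.5 − 3·34.5 = 22.5000; (r_i+r_j)·cross = 7·22.5000 = 157.5000
edge 5: (3,31.5)→(2.5,0)  cross = 3·0 − 2.5·31.5 = -78.7500; (r_i+r_j)·cross = 5.5·-78.7500 = -433.1250
Σcross = 561.0000 → A = |Σcross|/2 = 280.5000 mm²
Σ(r_i+r_j)·cross = 13410.0000 → first moment M = |Σ|/6 = 2235.0000
R_c = M/A = 2235.0000/280.5000 = 7.9679 mm
θ = 57° = 0.994838 rad
V = θ·R_c·A = 0.994838·7.9679·280.5000 = 2223.462 mm³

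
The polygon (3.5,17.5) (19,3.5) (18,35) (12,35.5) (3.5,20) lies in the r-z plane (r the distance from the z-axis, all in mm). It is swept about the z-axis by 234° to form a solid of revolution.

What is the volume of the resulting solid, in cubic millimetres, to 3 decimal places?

Profile (r,z), 5 vertices: (3.5,17.5) (19,3.5) (18,35) (12,35.5) (3.5,20)
edge 0: (3.5,17.5)→(19,3.5)  cross = 3.5·3.5 − 19·17.5 = -320.2500; (r_i+r_j)·cross = 22.5·-320.2500 = -7205.6250
edge 1: (19,3.5)→(18,35)  cross = 19·35 − 18·3.5 = 602.0000; (r_i+r_j)·cross = 37·602.0000 = 22274.0000
edge 2: (18,35)→(12,35.5)  cross = 18·35.5 − 12·35 = 219.0000; (r_i+r_j)·cross = 30·219.0000 = 6570.0000
edge 3: (12,35.5)→(3.5,20)  cross = 12·20 − 3.5·35.5 = 115.7500; (r_i+r_j)·cross = 15.5·115.7500 = 1794.1250
edge 4: (3.5,20)→(3.5,17.5)  cross = 3.5·17.5 − 3.5·20 = -8.7500; (r_i+r_j)·cross = 7·-8.7500 = -61.2500
Σcross = 607.7500 → A = |Σcross|/2 = 303.8750 mm²
Σ(r_i+r_j)·cross = 23371.2500 → first moment M = |Σ|/6 = 3895.2083
R_c = M/A = 3895.2083/303.8750 = 12.8185 mm
θ = 234° = 4.084070 rad
V = θ·R_c·A = 4.084070·12.8185·303.8750 = 15908.305 mm³

Volume = 15908.305 mm³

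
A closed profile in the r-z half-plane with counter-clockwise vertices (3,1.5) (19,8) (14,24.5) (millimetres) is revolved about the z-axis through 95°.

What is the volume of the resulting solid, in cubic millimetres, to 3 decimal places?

Volume = 2949.694 mm³

Profile (r,z), 3 vertices: (3,1.5) (19,8) (14,24.5)
edge 0: (3,1.5)→(19,8)  cross = 3·8 − 19·1.5 = -4.5000; (r_i+r_j)·cross = 22·-4.5000 = -99.0000
edge 1: (19,8)→(14,24.5)  cross = 19·24.5 − 14·8 = 353.5000; (r_i+r_j)·cross = 33·353.5000 = 11665.5000
edge 2: (14,24.5)→(3,1.5)  cross = 14·1.5 − 3·24.5 = -52.5000; (r_i+r_j)·cross = 17·-52.5000 = -892.5000
Σcross = 296.5000 → A = |Σcross|/2 = 148.2500 mm²
Σ(r_i+r_j)·cross = 10674.0000 → first moment M = |Σ|/6 = 1779.0000
R_c = M/A = 1779.0000/148.2500 = 12.0000 mm
θ = 95° = 1.658063 rad
V = θ·R_c·A = 1.658063·12.0000·148.2500 = 2949.694 mm³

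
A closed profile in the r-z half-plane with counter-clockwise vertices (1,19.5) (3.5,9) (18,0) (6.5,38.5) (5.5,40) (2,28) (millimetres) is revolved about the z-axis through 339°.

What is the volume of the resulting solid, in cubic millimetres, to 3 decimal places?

Volume = 14195.931 mm³

Profile (r,z), 6 vertices: (1,19.5) (3.5,9) (18,0) (6.5,38.5) (5.5,40) (2,28)
edge 0: (1,19.5)→(3.5,9)  cross = 1·9 − 3.5·19.5 = -59.2500; (r_i+r_j)·cross = 4.5·-59.2500 = -266.6250
edge 1: (3.5,9)→(18,0)  cross = 3.5·0 − 18·9 = -162.0000; (r_i+r_j)·cross = 21.5·-162.0000 = -3483.0000
edge 2: (18,0)→(6.5,38.5)  cross = 18·38.5 − 6.5·0 = 693.0000; (r_i+r_j)·cross = 24.5·693.0000 = 16978.5000
edge 3: (6.5,38.5)→(5.5,40)  cross = 6.5·40 − 5.5·38.5 = 48.2500; (r_i+r_j)·cross = 12·48.2500 = 579.0000
edge 4: (5.5,40)→(2,28)  cross = 5.5·28 − 2·40 = 74.0000; (r_i+r_j)·cross = 7.5·74.0000 = 555.0000
edge 5: (2,28)→(1,19.5)  cross = 2·19.5 − 1·28 = 11.0000; (r_i+r_j)·cross = 3·11.0000 = 33.0000
Σcross = 605.0000 → A = |Σcross|/2 = 302.5000 mm²
Σ(r_i+r_j)·cross = 14395.8750 → first moment M = |Σ|/6 = 2399.3125
R_c = M/A = 2399.3125/302.5000 = 7.9316 mm
θ = 339° = 5.916666 rad
V = θ·R_c·A = 5.916666·7.9316·302.5000 = 14195.931 mm³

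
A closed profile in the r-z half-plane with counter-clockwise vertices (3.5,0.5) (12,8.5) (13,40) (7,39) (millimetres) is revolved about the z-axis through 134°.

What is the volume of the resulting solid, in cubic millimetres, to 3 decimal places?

Profile (r,z), 4 vertices: (3.5,0.5) (12,8.5) (13,40) (7,39)
edge 0: (3.5,0.5)→(12,8.5)  cross = 3.5·8.5 − 12·0.5 = 23.7500; (r_i+r_j)·cross = 15.5·23.7500 = 368.1250
edge 1: (12,8.5)→(13,40)  cross = 12·40 − 13·8.5 = 369.5000; (r_i+r_j)·cross = 25·369.5000 = 9237.5000
edge 2: (13,40)→(7,39)  cross = 13·39 − 7·40 = 227.0000; (r_i+r_j)·cross = 20·227.0000 = 4540.0000
edge 3: (7,39)→(3.5,0.5)  cross = 7·0.5 − 3.5·39 = -133.0000; (r_i+r_j)·cross = 10.5·-133.0000 = -1396.5000
Σcross = 487.2500 → A = |Σcross|/2 = 243.6250 mm²
Σ(r_i+r_j)·cross = 12749.1250 → first moment M = |Σ|/6 = 2124.8542
R_c = M/A = 2124.8542/243.6250 = 8.7218 mm
θ = 134° = 2.338741 rad
V = θ·R_c·A = 2.338741·8.7218·243.6250 = 4969.484 mm³

Volume = 4969.484 mm³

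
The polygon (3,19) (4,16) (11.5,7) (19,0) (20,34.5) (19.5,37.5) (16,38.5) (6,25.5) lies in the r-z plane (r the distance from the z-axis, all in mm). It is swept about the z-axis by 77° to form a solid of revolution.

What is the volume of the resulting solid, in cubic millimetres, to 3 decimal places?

Profile (r,z), 8 vertices: (3,19) (4,16) (11.5,7) (19,0) (20,34.5) (19.5,37.5) (16,38.5) (6,25.5)
edge 0: (3,19)→(4,16)  cross = 3·16 − 4·19 = -28.0000; (r_i+r_j)·cross = 7·-28.0000 = -196.0000
edge 1: (4,16)→(11.5,7)  cross = 4·7 − 11.5·16 = -156.0000; (r_i+r_j)·cross = 15.5·-156.0000 = -2418.0000
edge 2: (11.5,7)→(19,0)  cross = 11.5·0 − 19·7 = -133.0000; (r_i+r_j)·cross = 30.5·-133.0000 = -4056.5000
edge 3: (19,0)→(20,34.5)  cross = 19·34.5 − 20·0 = 655.5000; (r_i+r_j)·cross = 39·655.5000 = 25564.5000
edge 4: (20,34.5)→(19.5,37.5)  cross = 20·37.5 − 19.5·34.5 = 77.2500; (r_i+r_j)·cross = 39.5·77.2500 = 3051.3750
edge 5: (19.5,37.5)→(16,38.5)  cross = 19.5·38.5 − 16·37.5 = 150.7500; (r_i+r_j)·cross = 35.5·150.7500 = 5351.6250
edge 6: (16,38.5)→(6,25.5)  cross = 16·25.5 − 6·38.5 = 177.0000; (r_i+r_j)·cross = 22·177.0000 = 3894.0000
edge 7: (6,25.5)→(3,19)  cross = 6·19 − 3·25.5 = 37.5000; (r_i+r_j)·cross = 9·37.5000 = 337.5000
Σcross = 781.0000 → A = |Σcross|/2 = 390.5000 mm²
Σ(r_i+r_j)·cross = 31528.5000 → first moment M = |Σ|/6 = 5254.7500
R_c = M/A = 5254.7500/390.5000 = 13.4565 mm
θ = 77° = 1.343904 rad
V = θ·R_c·A = 1.343904·13.4565·390.5000 = 7061.877 mm³

Volume = 7061.877 mm³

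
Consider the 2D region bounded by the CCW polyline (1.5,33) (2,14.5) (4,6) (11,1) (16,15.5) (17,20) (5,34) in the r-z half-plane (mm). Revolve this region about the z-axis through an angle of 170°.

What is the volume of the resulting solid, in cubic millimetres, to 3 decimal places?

Profile (r,z), 7 vertices: (1.5,33) (2,14.5) (4,6) (11,1) (16,15.5) (17,20) (5,34)
edge 0: (1.5,33)→(2,14.5)  cross = 1.5·14.5 − 2·33 = -44.2500; (r_i+r_j)·cross = 3.5·-44.2500 = -154.8750
edge 1: (2,14.5)→(4,6)  cross = 2·6 − 4·14.5 = -46.0000; (r_i+r_j)·cross = 6·-46.0000 = -276.0000
edge 2: (4,6)→(11,1)  cross = 4·1 − 11·6 = -62.0000; (r_i+r_j)·cross = 15·-62.0000 = -930.0000
edge 3: (11,1)→(16,15.5)  cross = 11·15.5 − 16·1 = 154.5000; (r_i+r_j)·cross = 27·154.5000 = 4171.5000
edge 4: (16,15.5)→(17,20)  cross = 16·20 − 17·15.5 = 56.5000; (r_i+r_j)·cross = 33·56.5000 = 1864.5000
edge 5: (17,20)→(5,34)  cross = 17·34 − 5·20 = 478.0000; (r_i+r_j)·cross = 22·478.0000 = 10516.0000
edge 6: (5,34)→(1.5,33)  cross = 5·33 − 1.5·34 = 114.0000; (r_i+r_j)·cross = 6.5·114.0000 = 741.0000
Σcross = 650.7500 → A = |Σcross|/2 = 325.3750 mm²
Σ(r_i+r_j)·cross = 15932.1250 → first moment M = |Σ|/6 = 2655.3542
R_c = M/A = 2655.3542/325.3750 = 8.1609 mm
θ = 170° = 2.967060 rad
V = θ·R_c·A = 2.967060·8.1609·325.3750 = 7878.594 mm³

Volume = 7878.594 mm³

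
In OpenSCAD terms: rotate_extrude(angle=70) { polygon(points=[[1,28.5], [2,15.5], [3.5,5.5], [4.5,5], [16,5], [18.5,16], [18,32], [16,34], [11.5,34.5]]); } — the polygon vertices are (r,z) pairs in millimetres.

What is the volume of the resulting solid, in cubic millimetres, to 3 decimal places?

Volume = 5422.600 mm³

Profile (r,z), 9 vertices: (1,28.5) (2,15.5) (3.5,5.5) (4.5,5) (16,5) (18.5,16) (18,32) (16,34) (11.5,34.5)
edge 0: (1,28.5)→(2,15.5)  cross = 1·15.5 − 2·28.5 = -41.5000; (r_i+r_j)·cross = 3·-41.5000 = -124.5000
edge 1: (2,15.5)→(3.5,5.5)  cross = 2·5.5 − 3.5·15.5 = -43.2500; (r_i+r_j)·cross = 5.5·-43.2500 = -237.8750
edge 2: (3.5,5.5)→(4.5,5)  cross = 3.5·5 − 4.5·5.5 = -7.2500; (r_i+r_j)·cross = 8·-7.2500 = -58.0000
edge 3: (4.5,5)→(16,5)  cross = 4.5·5 − 16·5 = -57.5000; (r_i+r_j)·cross = 20.5·-57.5000 = -1178.7500
edge 4: (16,5)→(18.5,16)  cross = 16·16 − 18.5·5 = 163.5000; (r_i+r_j)·cross = 34.5·163.5000 = 5640.7500
edge 5: (18.5,16)→(18,32)  cross = 18.5·32 − 18·16 = 304.0000; (r_i+r_j)·cross = 36.5·304.0000 = 11096.0000
edge 6: (18,32)→(16,34)  cross = 18·34 − 16·32 = 100.0000; (r_i+r_j)·cross = 34·100.0000 = 3400.0000
edge 7: (16,34)→(11.5,34.5)  cross = 16·34.5 − 11.5·34 = 161.0000; (r_i+r_j)·cross = 27.5·161.0000 = 4427.5000
edge 8: (11.5,34.5)→(1,28.5)  cross = 11.5·28.5 − 1·34.5 = 293.2500; (r_i+r_j)·cross = 12.5·293.2500 = 3665.6250
Σcross = 872.2500 → A = |Σcross|/2 = 436.1250 mm²
Σ(r_i+r_j)·cross = 26630.7500 → first moment M = |Σ|/6 = 4438.4583
R_c = M/A = 4438.4583/436.1250 = 10.1770 mm
θ = 70° = 1.221730 rad
V = θ·R_c·A = 1.221730·10.1770·436.1250 = 5422.600 mm³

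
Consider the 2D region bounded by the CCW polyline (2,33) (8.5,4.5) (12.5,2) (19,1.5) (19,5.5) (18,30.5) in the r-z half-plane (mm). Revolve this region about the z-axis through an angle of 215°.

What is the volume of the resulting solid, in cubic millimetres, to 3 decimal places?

Profile (r,z), 6 vertices: (2,33) (8.5,4.5) (12.5,2) (19,1.5) (19,5.5) (18,30.5)
edge 0: (2,33)→(8.5,4.5)  cross = 2·4.5 − 8.5·33 = -271.5000; (r_i+r_j)·cross = 10.5·-271.5000 = -2850.7500
edge 1: (8.5,4.5)→(12.5,2)  cross = 8.5·2 − 12.5·4.5 = -39.2500; (r_i+r_j)·cross = 21·-39.2500 = -824.2500
edge 2: (12.5,2)→(19,1.5)  cross = 12.5·1.5 − 19·2 = -19.2500; (r_i+r_j)·cross = 31.5·-19.2500 = -606.3750
edge 3: (19,1.5)→(19,5.5)  cross = 19·5.5 − 19·1.5 = 76.0000; (r_i+r_j)·cross = 38·76.0000 = 2888.0000
edge 4: (19,5.5)→(18,30.5)  cross = 19·30.5 − 18·5.5 = 480.5000; (r_i+r_j)·cross = 37·480.5000 = 17778.5000
edge 5: (18,30.5)→(2,33)  cross = 18·33 − 2·30.5 = 533.0000; (r_i+r_j)·cross = 20·533.0000 = 10660.0000
Σcross = 759.5000 → A = |Σcross|/2 = 379.7500 mm²
Σ(r_i+r_j)·cross = 27045.1250 → first moment M = |Σ|/6 = 4507.5208
R_c = M/A = 4507.5208/379.7500 = 11.8697 mm
θ = 215° = 3.752458 rad
V = θ·R_c·A = 3.752458·11.8697·379.7500 = 16914.282 mm³

Volume = 16914.282 mm³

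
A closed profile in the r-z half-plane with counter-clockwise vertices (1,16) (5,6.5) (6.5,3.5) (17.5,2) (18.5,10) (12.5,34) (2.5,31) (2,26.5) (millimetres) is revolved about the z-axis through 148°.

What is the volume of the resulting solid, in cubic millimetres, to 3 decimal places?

Volume = 10023.024 mm³

Profile (r,z), 8 vertices: (1,16) (5,6.5) (6.5,3.5) (17.5,2) (18.5,10) (12.5,34) (2.5,31) (2,26.5)
edge 0: (1,16)→(5,6.5)  cross = 1·6.5 − 5·16 = -73.5000; (r_i+r_j)·cross = 6·-73.5000 = -441.0000
edge 1: (5,6.5)→(6.5,3.5)  cross = 5·3.5 − 6.5·6.5 = -24.7500; (r_i+r_j)·cross = 11.5·-24.7500 = -284.6250
edge 2: (6.5,3.5)→(17.5,2)  cross = 6.5·2 − 17.5·3.5 = -48.2500; (r_i+r_j)·cross = 24·-48.2500 = -1158.0000
edge 3: (17.5,2)→(18.5,10)  cross = 17.5·10 − 18.5·2 = 138.0000; (r_i+r_j)·cross = 36·138.0000 = 4968.0000
edge 4: (18.5,10)→(12.5,34)  cross = 18.5·34 − 12.5·10 = 504.0000; (r_i+r_j)·cross = 31·504.0000 = 15624.0000
edge 5: (12.5,34)→(2.5,31)  cross = 12.5·31 − 2.5·34 = 302.5000; (r_i+r_j)·cross = 15·302.5000 = 4537.5000
edge 6: (2.5,31)→(2,26.5)  cross = 2.5·26.5 − 2·31 = 4.2500; (r_i+r_j)·cross = 4.5·4.2500 = 19.1250
edge 7: (2,26.5)→(1,16)  cross = 2·16 − 1·26.5 = 5.5000; (r_i+r_j)·cross = 3·5.5000 = 16.5000
Σcross = 807.7500 → A = |Σcross|/2 = 403.8750 mm²
Σ(r_i+r_j)·cross = 23281.5000 → first moment M = |Σ|/6 = 3880.2500
R_c = M/A = 3880.2500/403.8750 = 9.6076 mm
θ = 148° = 2.583087 rad
V = θ·R_c·A = 2.583087·9.6076·403.8750 = 10023.024 mm³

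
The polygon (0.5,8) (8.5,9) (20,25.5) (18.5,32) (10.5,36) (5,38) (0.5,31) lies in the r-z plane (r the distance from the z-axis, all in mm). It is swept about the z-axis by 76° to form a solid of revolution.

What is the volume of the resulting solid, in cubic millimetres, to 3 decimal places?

Profile (r,z), 7 vertices: (0.5,8) (8.5,9) (20,25.5) (18.5,32) (10.5,36) (5,38) (0.5,31)
edge 0: (0.5,8)→(8.5,9)  cross = 0.5·9 − 8.5·8 = -63.5000; (r_i+r_j)·cross = 9·-63.5000 = -571.5000
edge 1: (8.5,9)→(20,25.5)  cross = 8.5·25.5 − 20·9 = 36.7500; (r_i+r_j)·cross = 28.5·36.7500 = 1047.3750
edge 2: (20,25.5)→(18.5,32)  cross = 20·32 − 18.5·25.5 = 168.2500; (r_i+r_j)·cross = 38.5·168.2500 = 6477.6250
edge 3: (18.5,32)→(10.5,36)  cross = 18.5·36 − 10.5·32 = 330.0000; (r_i+r_j)·cross = 29·330.0000 = 9570.0000
edge 4: (10.5,36)→(5,38)  cross = 10.5·38 − 5·36 = 219.0000; (r_i+r_j)·cross = 15.5·219.0000 = 3394.5000
edge 5: (5,38)→(0.5,31)  cross = 5·31 − 0.5·38 = 136.0000; (r_i+r_j)·cross = 5.5·136.0000 = 748.0000
edge 6: (0.5,31)→(0.5,8)  cross = 0.5·8 − 0.5·31 = -11.5000; (r_i+r_j)·cross = 1·-11.5000 = -11.5000
Σcross = 815.0000 → A = |Σcross|/2 = 407.5000 mm²
Σ(r_i+r_j)·cross = 20654.5000 → first moment M = |Σ|/6 = 3442.4167
R_c = M/A = 3442.4167/407.5000 = 8.4476 mm
θ = 76° = 1.326450 rad
V = θ·R_c·A = 1.326450·8.4476·407.5000 = 4566.194 mm³

Volume = 4566.194 mm³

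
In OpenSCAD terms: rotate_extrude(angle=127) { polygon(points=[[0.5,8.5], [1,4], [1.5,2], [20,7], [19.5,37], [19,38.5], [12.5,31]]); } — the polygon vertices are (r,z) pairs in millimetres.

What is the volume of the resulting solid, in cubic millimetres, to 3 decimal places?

Profile (r,z), 7 vertices: (0.5,8.5) (1,4) (1.5,2) (20,7) (19.5,37) (19,38.5) (12.5,31)
edge 0: (0.5,8.5)→(1,4)  cross = 0.5·4 − 1·8.5 = -6.5000; (r_i+r_j)·cross = 1.5·-6.5000 = -9.7500
edge 1: (1,4)→(1.5,2)  cross = 1·2 − 1.5·4 = -4.0000; (r_i+r_j)·cross = 2.5·-4.0000 = -10.0000
edge 2: (1.5,2)→(20,7)  cross = 1.5·7 − 20·2 = -29.5000; (r_i+r_j)·cross = 21.5·-29.5000 = -634.2500
edge 3: (20,7)→(19.5,37)  cross = 20·37 − 19.5·7 = 603.5000; (r_i+r_j)·cross = 39.5·603.5000 = 23838.2500
edge 4: (19.5,37)→(19,38.5)  cross = 19.5·38.5 − 19·37 = 47.7500; (r_i+r_j)·cross = 38.5·47.7500 = 1838.3750
edge 5: (19,38.5)→(12.5,31)  cross = 19·31 − 12.5·38.5 = 107.7500; (r_i+r_j)·cross = 31.5·107.7500 = 3394.1250
edge 6: (12.5,31)→(0.5,8.5)  cross = 12.5·8.5 − 0.5·31 = 90.7500; (r_i+r_j)·cross = 13·90.7500 = 1179.7500
Σcross = 809.7500 → A = |Σcross|/2 = 404.8750 mm²
Σ(r_i+r_j)·cross = 29596.5000 → first moment M = |Σ|/6 = 4932.7500
R_c = M/A = 4932.7500/404.8750 = 12.1834 mm
θ = 127° = 2.216568 rad
V = θ·R_c·A = 2.216568·12.1834·404.8750 = 10933.777 mm³

Volume = 10933.777 mm³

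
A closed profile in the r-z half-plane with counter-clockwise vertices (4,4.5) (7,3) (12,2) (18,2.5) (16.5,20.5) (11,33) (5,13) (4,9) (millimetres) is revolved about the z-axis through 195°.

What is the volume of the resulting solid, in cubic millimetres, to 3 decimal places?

Volume = 10611.989 mm³

Profile (r,z), 8 vertices: (4,4.5) (7,3) (12,2) (18,2.5) (16.5,20.5) (11,33) (5,13) (4,9)
edge 0: (4,4.5)→(7,3)  cross = 4·3 − 7·4.5 = -19.5000; (r_i+r_j)·cross = 11·-19.5000 = -214.5000
edge 1: (7,3)→(12,2)  cross = 7·2 − 12·3 = -22.0000; (r_i+r_j)·cross = 19·-22.0000 = -418.0000
edge 2: (12,2)→(18,2.5)  cross = 12·2.5 − 18·2 = -6.0000; (r_i+r_j)·cross = 30·-6.0000 = -180.0000
edge 3: (18,2.5)→(16.5,20.5)  cross = 18·20.5 − 16.5·2.5 = 327.7500; (r_i+r_j)·cross = 34.5·327.7500 = 11307.3750
edge 4: (16.5,20.5)→(11,33)  cross = 16.5·33 − 11·20.5 = 319.0000; (r_i+r_j)·cross = 27.5·319.0000 = 8772.5000
edge 5: (11,33)→(5,13)  cross = 11·13 − 5·33 = -22.0000; (r_i+r_j)·cross = 16·-22.0000 = -352.0000
edge 6: (5,13)→(4,9)  cross = 5·9 − 4·13 = -7.0000; (r_i+r_j)·cross = 9·-7.0000 = -63.0000
edge 7: (4,9)→(4,4.5)  cross = 4·4.5 − 4·9 = -18.0000; (r_i+r_j)·cross = 8·-18.0000 = -144.0000
Σcross = 552.2500 → A = |Σcross|/2 = 276.1250 mm²
Σ(r_i+r_j)·cross = 18708.3750 → first moment M = |Σ|/6 = 3118.0625
R_c = M/A = 3118.0625/276.1250 = 11.2922 mm
θ = 195° = 3.403392 rad
V = θ·R_c·A = 3.403392·11.2922·276.1250 = 10611.989 mm³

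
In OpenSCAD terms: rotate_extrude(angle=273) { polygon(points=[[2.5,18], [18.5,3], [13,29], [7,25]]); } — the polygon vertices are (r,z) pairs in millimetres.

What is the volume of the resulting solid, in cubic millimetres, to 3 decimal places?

Volume = 9433.409 mm³

Profile (r,z), 4 vertices: (2.5,18) (18.5,3) (13,29) (7,25)
edge 0: (2.5,18)→(18.5,3)  cross = 2.5·3 − 18.5·18 = -325.5000; (r_i+r_j)·cross = 21·-325.5000 = -6835.5000
edge 1: (18.5,3)→(13,29)  cross = 18.5·29 − 13·3 = 497.5000; (r_i+r_j)·cross = 31.5·497.5000 = 15671.2500
edge 2: (13,29)→(7,25)  cross = 13·25 − 7·29 = 122.0000; (r_i+r_j)·cross = 20·122.0000 = 2440.0000
edge 3: (7,25)→(2.5,18)  cross = 7·18 − 2.5·25 = 63.5000; (r_i+r_j)·cross = 9.5·63.5000 = 603.2500
Σcross = 357.5000 → A = |Σcross|/2 = 178.7500 mm²
Σ(r_i+r_j)·cross = 11879.0000 → first moment M = |Σ|/6 = 1979.8333
R_c = M/A = 1979.8333/178.7500 = 11.0760 mm
θ = 273° = 4.764749 rad
V = θ·R_c·A = 4.764749·11.0760·178.7500 = 9433.409 mm³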